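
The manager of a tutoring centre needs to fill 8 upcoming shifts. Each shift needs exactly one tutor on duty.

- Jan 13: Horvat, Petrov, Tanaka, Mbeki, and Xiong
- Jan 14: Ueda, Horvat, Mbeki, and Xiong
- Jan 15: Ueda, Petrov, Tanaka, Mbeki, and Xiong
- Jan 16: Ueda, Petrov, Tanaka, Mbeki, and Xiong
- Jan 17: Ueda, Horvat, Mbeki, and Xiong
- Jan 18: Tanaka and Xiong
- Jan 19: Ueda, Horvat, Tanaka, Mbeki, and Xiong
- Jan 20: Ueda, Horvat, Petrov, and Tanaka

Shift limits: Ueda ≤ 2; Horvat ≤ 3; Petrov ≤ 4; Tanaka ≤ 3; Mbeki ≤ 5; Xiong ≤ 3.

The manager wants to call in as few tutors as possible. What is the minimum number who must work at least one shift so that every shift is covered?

2

8 slots to fill and no one can take more than 5, so at least ⌈8/5⌉ = 2 tutors are needed.
Tanaka and Mbeki alone can cover everything: Jan 13→Tanaka, Jan 14→Mbeki, Jan 15→Mbeki, Jan 16→Mbeki, Jan 17→Mbeki, Jan 18→Tanaka, Jan 19→Mbeki, Jan 20→Tanaka.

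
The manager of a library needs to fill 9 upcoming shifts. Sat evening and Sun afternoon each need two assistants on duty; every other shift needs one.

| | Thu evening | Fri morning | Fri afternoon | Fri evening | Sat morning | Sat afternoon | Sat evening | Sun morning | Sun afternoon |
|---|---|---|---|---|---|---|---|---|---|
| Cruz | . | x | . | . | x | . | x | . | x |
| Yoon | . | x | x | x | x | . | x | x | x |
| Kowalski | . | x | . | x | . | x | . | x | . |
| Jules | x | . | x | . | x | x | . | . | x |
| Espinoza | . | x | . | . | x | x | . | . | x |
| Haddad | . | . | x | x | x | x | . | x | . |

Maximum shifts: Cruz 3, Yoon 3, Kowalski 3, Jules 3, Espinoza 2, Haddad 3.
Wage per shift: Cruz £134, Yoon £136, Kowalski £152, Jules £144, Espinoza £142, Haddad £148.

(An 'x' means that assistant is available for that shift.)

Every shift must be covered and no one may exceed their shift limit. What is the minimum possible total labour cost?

£1526

Thu evening can only be covered by Jules, so that assignment is forced.
Sat evening can only be covered by Cruz and Yoon, so that assignment is forced.
Picking the cheapest available assistant for each shift independently would cost £1502, but that ignores the shift limits.
An optimal schedule: Thu evening→Jules, Fri morning→Cruz, Fri afternoon→Jules, Fri evening→Yoon, Sat morning→Cruz, Sat afternoon→Espinoza, Sat evening→Cruz+Yoon, Sun morning→Yoon, Sun afternoon→Espinoza+Jules.
Total: 144 + 134 + 144 + 136 + 134 + 142 + 134 + 136 + 136 + 142 + 144 = £1526.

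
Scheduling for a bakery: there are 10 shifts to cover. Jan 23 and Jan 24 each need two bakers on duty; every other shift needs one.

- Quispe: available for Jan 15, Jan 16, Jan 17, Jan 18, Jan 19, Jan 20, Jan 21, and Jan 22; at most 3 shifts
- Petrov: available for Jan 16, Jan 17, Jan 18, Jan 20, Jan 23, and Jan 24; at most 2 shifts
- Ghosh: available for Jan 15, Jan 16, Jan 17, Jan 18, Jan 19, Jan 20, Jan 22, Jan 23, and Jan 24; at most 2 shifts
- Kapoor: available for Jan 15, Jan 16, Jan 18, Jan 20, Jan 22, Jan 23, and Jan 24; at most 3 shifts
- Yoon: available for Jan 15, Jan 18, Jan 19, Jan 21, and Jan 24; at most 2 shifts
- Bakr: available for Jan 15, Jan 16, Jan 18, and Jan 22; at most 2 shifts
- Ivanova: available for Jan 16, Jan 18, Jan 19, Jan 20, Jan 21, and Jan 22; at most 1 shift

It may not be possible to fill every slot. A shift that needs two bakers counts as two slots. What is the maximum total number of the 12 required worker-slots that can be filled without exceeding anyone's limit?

12

Total capacity across all bakers is 3+2+2+3+2+2+1 = 15, and 12 slots are needed, so at most 12 can be filled.
An assignment achieving 12: Jan 15→Kapoor, Jan 16→Bakr, Jan 17→Quispe, Jan 18→Yoon, Jan 19→Quispe, Jan 20→Kapoor, Jan 21→Quispe, Jan 22→Kapoor, Jan 23→Petrov+Ghosh, Jan 24→Petrov+Ghosh.
Loads: Quispe 3/3, Petrov 2/2, Ghosh 2/2, Kapoor 3/3, Yoon 1/2, Bakr 1/2, Ivanova 0/1.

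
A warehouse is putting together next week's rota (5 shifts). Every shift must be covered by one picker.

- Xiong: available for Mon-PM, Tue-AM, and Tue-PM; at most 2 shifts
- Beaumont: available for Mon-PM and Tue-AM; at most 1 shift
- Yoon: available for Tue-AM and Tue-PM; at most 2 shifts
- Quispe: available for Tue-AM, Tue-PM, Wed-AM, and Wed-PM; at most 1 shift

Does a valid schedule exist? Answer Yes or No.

Total capacity is 6 and 5 slots are needed, so capacity alone doesn't rule it out.
Shifts {Wed-AM, Wed-PM} need 2 worker-slots in total, but the pickers available for any of those shifts (Quispe) can supply at most 1 among them. So no valid schedule exists.

No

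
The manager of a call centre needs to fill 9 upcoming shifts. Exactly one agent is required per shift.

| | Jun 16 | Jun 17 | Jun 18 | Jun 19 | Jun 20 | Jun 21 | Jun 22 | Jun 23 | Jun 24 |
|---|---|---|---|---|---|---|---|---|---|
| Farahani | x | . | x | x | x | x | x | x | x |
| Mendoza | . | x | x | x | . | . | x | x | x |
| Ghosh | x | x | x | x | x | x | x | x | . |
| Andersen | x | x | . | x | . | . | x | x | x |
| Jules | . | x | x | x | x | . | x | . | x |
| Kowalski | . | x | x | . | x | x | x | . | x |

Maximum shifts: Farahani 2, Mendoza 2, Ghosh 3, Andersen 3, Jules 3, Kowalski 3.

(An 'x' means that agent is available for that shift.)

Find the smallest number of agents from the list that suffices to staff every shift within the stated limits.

9 slots to fill and no one can take more than 3, so at least ⌈9/3⌉ = 3 agents are needed.
Ghosh, Andersen, and Jules alone can cover everything: Jun 16→Ghosh, Jun 17→Andersen, Jun 18→Ghosh, Jun 19→Jules, Jun 20→Jules, Jun 21→Ghosh, Jun 22→Jules, Jun 23→Andersen, Jun 24→Andersen.

3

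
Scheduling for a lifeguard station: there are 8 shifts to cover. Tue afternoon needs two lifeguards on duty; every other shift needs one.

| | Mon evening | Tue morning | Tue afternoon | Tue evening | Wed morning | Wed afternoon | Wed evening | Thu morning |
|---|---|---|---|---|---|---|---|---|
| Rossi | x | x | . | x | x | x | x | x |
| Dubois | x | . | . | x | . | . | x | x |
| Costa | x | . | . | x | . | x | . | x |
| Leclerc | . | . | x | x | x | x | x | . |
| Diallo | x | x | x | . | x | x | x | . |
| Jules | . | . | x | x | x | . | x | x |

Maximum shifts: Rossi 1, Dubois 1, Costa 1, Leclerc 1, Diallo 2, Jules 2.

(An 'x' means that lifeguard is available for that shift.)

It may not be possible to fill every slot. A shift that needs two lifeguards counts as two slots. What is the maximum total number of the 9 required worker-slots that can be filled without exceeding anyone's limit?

Total capacity across all lifeguards is 1+1+1+1+2+2 = 8, and 9 slots are needed, so at most 8 can be filled.
An assignment achieving 8: Mon evening→Dubois, Tue morning→Rossi, Tue afternoon→Leclerc+Diallo, Tue evening→Jules, Wed morning→Diallo, Wed afternoon→Costa, Thu morning→Jules.
Loads: Rossi 1/1, Dubois 1/1, Costa 1/1, Leclerc 1/1, Diallo 2/2, Jules 2/2.

8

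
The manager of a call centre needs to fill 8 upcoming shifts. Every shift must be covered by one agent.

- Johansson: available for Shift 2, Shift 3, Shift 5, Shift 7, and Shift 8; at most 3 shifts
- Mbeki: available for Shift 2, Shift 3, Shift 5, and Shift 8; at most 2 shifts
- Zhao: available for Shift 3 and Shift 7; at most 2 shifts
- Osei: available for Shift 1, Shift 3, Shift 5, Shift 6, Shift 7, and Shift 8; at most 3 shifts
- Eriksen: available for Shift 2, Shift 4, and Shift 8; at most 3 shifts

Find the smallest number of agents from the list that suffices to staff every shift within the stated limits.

3

8 slots to fill and no one can take more than 3, so at least ⌈8/3⌉ = 3 agents are needed.
Johansson, Osei, and Eriksen alone can cover everything: Shift 1→Osei, Shift 2→Johansson, Shift 3→Johansson, Shift 4→Eriksen, Shift 5→Johansson, Shift 6→Osei, Shift 7→Osei, Shift 8→Eriksen.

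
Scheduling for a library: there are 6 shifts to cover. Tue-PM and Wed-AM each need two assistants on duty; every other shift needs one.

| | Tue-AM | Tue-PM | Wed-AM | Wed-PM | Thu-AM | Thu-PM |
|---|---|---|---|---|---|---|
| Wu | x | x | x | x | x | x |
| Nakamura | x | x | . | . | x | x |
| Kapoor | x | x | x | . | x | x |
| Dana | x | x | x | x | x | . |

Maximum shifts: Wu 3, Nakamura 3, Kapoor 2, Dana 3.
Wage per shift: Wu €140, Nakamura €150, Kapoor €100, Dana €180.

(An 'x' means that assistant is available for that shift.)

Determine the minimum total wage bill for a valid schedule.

€1070

Picking the cheapest available assistant for each shift independently would cost €920, but that ignores the shift limits.
An optimal schedule: Tue-AM→Nakamura, Tue-PM→Nakamura+Kapoor, Wed-AM→Wu+Kapoor, Wed-PM→Wu, Thu-AM→Nakamura, Thu-PM→Wu.
Total: 150 + 150 + 100 + 140 + 100 + 140 + 150 + 140 = €1070.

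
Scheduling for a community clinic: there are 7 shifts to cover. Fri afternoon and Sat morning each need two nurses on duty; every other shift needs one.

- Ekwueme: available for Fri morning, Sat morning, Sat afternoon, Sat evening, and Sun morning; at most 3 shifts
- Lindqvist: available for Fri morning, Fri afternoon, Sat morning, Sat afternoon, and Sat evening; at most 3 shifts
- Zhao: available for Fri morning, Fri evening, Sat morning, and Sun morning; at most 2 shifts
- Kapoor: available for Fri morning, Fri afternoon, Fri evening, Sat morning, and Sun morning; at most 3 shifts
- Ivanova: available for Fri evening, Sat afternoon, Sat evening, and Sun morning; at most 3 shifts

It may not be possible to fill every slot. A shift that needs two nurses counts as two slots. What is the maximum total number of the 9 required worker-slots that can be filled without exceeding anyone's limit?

9

Total capacity across all nurses is 3+3+2+3+3 = 14, and 9 slots are needed, so at most 9 can be filled.
An assignment achieving 9: Fri morning→Ekwueme, Fri afternoon→Lindqvist+Kapoor, Fri evening→Zhao, Sat morning→Lindqvist+Zhao, Sat afternoon→Ekwueme, Sat evening→Ekwueme, Sun morning→Kapoor.
Loads: Ekwueme 3/3, Lindqvist 2/3, Zhao 2/2, Kapoor 2/3, Ivanova 0/3.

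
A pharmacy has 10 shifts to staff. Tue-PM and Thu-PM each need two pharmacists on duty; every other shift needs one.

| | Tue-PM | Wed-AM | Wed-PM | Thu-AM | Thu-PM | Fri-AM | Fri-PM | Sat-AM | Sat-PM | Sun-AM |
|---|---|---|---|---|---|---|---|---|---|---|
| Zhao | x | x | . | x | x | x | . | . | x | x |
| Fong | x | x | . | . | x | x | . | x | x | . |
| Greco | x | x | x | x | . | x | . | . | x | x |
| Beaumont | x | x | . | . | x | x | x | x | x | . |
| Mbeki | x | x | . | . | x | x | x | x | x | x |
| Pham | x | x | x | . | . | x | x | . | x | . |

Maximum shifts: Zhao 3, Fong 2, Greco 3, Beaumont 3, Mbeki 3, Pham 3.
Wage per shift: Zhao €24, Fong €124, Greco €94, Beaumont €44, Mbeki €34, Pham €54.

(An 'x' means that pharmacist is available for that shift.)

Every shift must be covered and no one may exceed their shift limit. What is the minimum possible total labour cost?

Picking the cheapest available pharmacist for each shift independently would cost €358, but that ignores the shift limits.
An optimal schedule: Tue-PM→Beaumont+Pham, Wed-AM→Zhao, Wed-PM→Pham, Thu-AM→Zhao, Thu-PM→Mbeki+Beaumont, Fri-AM→Beaumont, Fri-PM→Mbeki, Sat-AM→Mbeki, Sat-PM→Pham, Sun-AM→Zhao.
Total: 44 + 54 + 24 + 54 + 24 + 34 + 44 + 44 + 34 + 34 + 54 + 24 = €468.

€468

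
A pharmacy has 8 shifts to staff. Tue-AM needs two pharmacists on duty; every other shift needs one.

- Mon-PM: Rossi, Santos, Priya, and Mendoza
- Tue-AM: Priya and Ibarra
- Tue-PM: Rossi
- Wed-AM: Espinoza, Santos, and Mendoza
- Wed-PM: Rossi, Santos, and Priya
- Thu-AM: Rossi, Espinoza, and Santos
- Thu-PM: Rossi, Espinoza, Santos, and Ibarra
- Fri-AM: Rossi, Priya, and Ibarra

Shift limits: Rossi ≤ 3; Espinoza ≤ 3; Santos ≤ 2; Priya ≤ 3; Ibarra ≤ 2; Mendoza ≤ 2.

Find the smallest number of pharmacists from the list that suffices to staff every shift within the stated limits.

9 slots to fill and no one can take more than 3, so at least ⌈9/3⌉ = 3 pharmacists are needed.
Shifts {Tue-AM, Tue-PM, Wed-AM} need 4 slots, but among the pharmacists available for them (Rossi, Espinoza, Santos, Priya, Ibarra, and Mendoza) any 3 together supply at most 3. So 3 pharmacists are not enough.
Rossi, Espinoza, Priya, and Ibarra alone can cover everything: Mon-PM→Rossi, Tue-AM→Priya+Ibarra, Tue-PM→Rossi, Wed-AM→Espinoza, Wed-PM→Rossi, Thu-AM→Espinoza, Thu-PM→Espinoza, Fri-AM→Priya.

4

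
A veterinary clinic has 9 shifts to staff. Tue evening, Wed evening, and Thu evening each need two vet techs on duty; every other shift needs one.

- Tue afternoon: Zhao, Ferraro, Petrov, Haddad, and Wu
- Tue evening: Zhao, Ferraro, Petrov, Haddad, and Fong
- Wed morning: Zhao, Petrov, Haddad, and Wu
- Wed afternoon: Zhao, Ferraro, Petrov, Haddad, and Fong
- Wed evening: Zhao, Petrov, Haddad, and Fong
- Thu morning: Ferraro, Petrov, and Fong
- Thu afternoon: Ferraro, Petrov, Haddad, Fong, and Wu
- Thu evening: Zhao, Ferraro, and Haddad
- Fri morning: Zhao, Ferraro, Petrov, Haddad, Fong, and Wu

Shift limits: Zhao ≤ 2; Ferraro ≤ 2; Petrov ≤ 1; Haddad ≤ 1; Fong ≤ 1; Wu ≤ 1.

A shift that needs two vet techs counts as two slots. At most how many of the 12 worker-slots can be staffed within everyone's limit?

Total capacity across all vet techs is 2+2+1+1+1+1 = 8, and 12 slots are needed, so at most 8 can be filled.
An assignment achieving 8: Tue afternoon→Wu, Tue evening→Fong, Wed morning→Zhao, Wed evening→Petrov+Haddad, Thu morning→Ferraro, Thu evening→Zhao+Ferraro.
Loads: Zhao 2/2, Ferraro 2/2, Petrov 1/1, Haddad 1/1, Fong 1/1, Wu 1/1.

8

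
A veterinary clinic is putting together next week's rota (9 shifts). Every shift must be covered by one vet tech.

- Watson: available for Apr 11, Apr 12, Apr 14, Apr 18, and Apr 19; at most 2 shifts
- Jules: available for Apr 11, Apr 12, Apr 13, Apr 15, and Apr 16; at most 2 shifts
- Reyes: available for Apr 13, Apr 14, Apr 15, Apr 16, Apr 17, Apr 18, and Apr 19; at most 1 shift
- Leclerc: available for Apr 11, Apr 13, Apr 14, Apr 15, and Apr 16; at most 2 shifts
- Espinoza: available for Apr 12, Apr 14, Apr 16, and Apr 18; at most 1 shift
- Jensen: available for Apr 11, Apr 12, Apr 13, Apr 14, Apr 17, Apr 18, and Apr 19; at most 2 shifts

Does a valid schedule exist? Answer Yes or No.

Yes

One valid schedule: Apr 11→Watson, Apr 12→Jules, Apr 13→Leclerc, Apr 14→Jensen, Apr 15→Jules, Apr 16→Leclerc, Apr 17→Reyes, Apr 18→Espinoza, Apr 19→Watson.
Loads: Watson 2/2, Jules 2/2, Reyes 1/1, Leclerc 2/2, Espinoza 1/1, Jensen 1/2 — all within limits.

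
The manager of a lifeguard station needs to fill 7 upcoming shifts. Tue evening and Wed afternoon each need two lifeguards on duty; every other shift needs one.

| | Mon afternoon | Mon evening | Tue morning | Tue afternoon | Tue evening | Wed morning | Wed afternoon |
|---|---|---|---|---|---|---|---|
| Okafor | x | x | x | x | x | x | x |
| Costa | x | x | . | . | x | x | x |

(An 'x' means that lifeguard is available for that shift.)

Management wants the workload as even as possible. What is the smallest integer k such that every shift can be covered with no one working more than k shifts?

5

With 2 lifeguards and 9 worker-slots to fill, someone must work at least ⌈9/2⌉ = 5 shifts, so k ≥ 5.
k = 5 works: Mon afternoon→Okafor, Mon evening→Costa, Tue morning→Okafor, Tue afternoon→Okafor, Tue evening→Okafor+Costa, Wed morning→Costa, Wed afternoon→Okafor+Costa.
Loads: Okafor 5, Costa 4 — all ≤ 5.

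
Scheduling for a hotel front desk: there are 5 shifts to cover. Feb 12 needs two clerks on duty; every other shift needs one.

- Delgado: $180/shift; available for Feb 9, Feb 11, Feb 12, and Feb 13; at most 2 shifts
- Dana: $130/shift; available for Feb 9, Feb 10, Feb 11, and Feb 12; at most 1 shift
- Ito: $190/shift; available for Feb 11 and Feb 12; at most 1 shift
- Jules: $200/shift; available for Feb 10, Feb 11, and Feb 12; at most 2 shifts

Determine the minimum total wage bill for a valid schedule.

Feb 13 can only be covered by Delgado, so that assignment is forced.
Picking the cheapest available clerk for each shift independently would cost $880, but that ignores the shift limits.
An optimal schedule: Feb 9→Delgado, Feb 10→Dana, Feb 11→Jules, Feb 12→Ito+Jules, Feb 13→Delgado.
Total: 180 + 130 + 200 + 190 + 200 + 180 = $1080.

$1080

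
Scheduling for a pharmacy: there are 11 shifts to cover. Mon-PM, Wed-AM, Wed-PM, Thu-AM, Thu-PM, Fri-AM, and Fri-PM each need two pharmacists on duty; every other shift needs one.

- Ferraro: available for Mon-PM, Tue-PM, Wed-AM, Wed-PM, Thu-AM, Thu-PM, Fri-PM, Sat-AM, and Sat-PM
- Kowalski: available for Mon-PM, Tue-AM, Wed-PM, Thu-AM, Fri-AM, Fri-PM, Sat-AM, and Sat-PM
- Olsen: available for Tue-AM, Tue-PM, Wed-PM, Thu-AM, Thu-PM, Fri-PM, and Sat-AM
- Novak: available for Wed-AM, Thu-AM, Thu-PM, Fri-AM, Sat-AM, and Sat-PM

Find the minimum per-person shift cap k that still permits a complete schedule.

With 4 pharmacists and 18 worker-slots to fill, someone must work at least ⌈18/4⌉ = 5 shifts, so k ≥ 5.
k = 5 works: Mon-PM→Ferraro+Kowalski, Tue-AM→Kowalski, Tue-PM→Ferraro, Wed-AM→Ferraro+Novak, Wed-PM→Ferraro+Kowalski, Thu-AM→Olsen+Novak, Thu-PM→Ferraro+Olsen, Fri-AM→Kowalski+Novak, Fri-PM→Kowalski+Olsen, Sat-AM→Olsen, Sat-PM→Novak.
Loads: Ferraro 5, Kowalski 5, Olsen 4, Novak 4 — all ≤ 5.

5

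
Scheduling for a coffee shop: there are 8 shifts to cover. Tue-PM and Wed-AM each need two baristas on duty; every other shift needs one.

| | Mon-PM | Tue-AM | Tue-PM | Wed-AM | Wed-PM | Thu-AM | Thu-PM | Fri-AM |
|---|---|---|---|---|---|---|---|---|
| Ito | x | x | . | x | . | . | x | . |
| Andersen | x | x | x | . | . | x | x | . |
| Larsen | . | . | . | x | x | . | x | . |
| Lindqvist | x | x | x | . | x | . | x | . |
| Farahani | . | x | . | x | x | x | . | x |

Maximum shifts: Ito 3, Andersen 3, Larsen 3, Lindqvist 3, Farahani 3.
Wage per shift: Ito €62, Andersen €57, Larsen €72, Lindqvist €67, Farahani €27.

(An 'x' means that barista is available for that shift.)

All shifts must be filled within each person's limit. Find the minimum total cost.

€505

Tue-PM can only be covered by Andersen and Lindqvist, so that assignment is forced.
Fri-AM can only be covered by Farahani, so that assignment is forced.
Picking the cheapest available barista for each shift independently would cost €435, but that ignores the shift limits.
An optimal schedule: Mon-PM→Andersen, Tue-AM→Ito, Tue-PM→Andersen+Lindqvist, Wed-AM→Farahani+Ito, Wed-PM→Farahani, Thu-AM→Andersen, Thu-PM→Ito, Fri-AM→Farahani.
Total: 57 + 62 + 57 + 67 + 27 + 62 + 27 + 57 + 62 + 27 = €505.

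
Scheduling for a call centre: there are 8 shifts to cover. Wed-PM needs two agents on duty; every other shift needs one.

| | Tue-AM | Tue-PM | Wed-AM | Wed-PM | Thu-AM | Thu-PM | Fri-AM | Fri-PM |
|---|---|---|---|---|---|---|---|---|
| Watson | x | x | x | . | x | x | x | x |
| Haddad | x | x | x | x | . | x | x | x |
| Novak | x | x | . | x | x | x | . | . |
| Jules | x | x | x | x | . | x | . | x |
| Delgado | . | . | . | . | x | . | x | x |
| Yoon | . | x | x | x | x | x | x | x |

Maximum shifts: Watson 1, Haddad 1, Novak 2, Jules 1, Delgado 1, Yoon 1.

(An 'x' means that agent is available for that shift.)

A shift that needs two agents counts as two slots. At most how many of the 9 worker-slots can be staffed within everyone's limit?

7

Total capacity across all agents is 1+1+2+1+1+1 = 7, and 9 slots are needed, so at most 7 can be filled.
An assignment achieving 7: Tue-AM→Watson, Tue-PM→Yoon, Wed-AM→Haddad, Wed-PM→Novak+Jules, Thu-AM→Novak, Fri-AM→Delgado.
Loads: Watson 1/1, Haddad 1/1, Novak 2/2, Jules 1/1, Delgado 1/1, Yoon 1/1.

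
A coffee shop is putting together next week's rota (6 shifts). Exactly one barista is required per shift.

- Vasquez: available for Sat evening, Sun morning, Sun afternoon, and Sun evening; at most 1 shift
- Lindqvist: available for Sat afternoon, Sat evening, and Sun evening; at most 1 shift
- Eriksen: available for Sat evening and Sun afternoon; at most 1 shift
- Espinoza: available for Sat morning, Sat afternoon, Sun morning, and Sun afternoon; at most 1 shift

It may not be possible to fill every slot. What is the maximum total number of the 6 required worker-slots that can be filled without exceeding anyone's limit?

4

Total capacity across all baristas is 1+1+1+1 = 4, and 6 slots are needed, so at most 4 can be filled.
An assignment achieving 4: Sat morning→Espinoza, Sat afternoon→Lindqvist, Sat evening→Eriksen, Sun morning→Vasquez.
Loads: Vasquez 1/1, Lindqvist 1/1, Eriksen 1/1, Espinoza 1/1.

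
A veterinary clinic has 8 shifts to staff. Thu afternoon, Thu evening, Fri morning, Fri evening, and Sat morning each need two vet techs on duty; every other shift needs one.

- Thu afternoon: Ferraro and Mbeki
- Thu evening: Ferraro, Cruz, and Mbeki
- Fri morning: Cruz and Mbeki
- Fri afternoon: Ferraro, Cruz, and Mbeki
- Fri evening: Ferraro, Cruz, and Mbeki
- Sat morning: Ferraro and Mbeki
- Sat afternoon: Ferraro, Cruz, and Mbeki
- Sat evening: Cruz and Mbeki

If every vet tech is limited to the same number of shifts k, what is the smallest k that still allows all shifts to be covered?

With 3 vet techs and 13 worker-slots to fill, someone must work at least ⌈13/3⌉ = 5 shifts, so k ≥ 5.
k = 5 works: Thu afternoon→Ferraro+Mbeki, Thu evening→Ferraro+Cruz, Fri morning→Cruz+Mbeki, Fri afternoon→Ferraro, Fri evening→Ferraro+Cruz, Sat morning→Ferraro+Mbeki, Sat afternoon→Cruz, Sat evening→Cruz.
Loads: Ferraro 5, Cruz 5, Mbeki 3 — all ≤ 5.

5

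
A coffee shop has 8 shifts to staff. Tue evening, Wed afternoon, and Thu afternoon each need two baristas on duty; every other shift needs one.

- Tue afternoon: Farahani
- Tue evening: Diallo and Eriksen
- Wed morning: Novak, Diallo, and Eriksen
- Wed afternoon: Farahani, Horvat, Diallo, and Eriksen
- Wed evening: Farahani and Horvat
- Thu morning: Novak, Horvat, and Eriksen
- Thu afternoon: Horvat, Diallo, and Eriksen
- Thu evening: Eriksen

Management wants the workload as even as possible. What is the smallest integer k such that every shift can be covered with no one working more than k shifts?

3

With 5 baristas and 11 worker-slots to fill, someone must work at least ⌈11/5⌉ = 3 shifts, so k ≥ 3.
k = 3 works: Tue afternoon→Farahani, Tue evening→Diallo+Eriksen, Wed morning→Novak, Wed afternoon→Farahani+Horvat, Wed evening→Farahani, Thu morning→Novak, Thu afternoon→Horvat+Diallo, Thu evening→Eriksen.
Loads: Farahani 3, Novak 2, Horvat 2, Diallo 2, Eriksen 2 — all ≤ 3.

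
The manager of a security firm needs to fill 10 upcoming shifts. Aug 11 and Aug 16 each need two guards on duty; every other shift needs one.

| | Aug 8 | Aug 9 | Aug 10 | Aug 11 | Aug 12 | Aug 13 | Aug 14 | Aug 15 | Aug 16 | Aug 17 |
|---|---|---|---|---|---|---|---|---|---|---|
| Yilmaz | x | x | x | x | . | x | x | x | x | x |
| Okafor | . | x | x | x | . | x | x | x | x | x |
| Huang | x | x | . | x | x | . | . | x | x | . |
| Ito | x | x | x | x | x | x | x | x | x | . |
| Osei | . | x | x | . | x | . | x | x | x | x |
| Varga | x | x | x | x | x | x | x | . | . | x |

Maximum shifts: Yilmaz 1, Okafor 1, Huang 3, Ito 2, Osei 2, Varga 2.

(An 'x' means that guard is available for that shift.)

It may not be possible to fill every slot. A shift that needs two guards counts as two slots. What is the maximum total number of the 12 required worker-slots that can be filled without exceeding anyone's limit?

11

Total capacity across all guards is 1+1+3+2+2+2 = 11, and 12 slots are needed, so at most 11 can be filled.
An assignment achieving 11: Aug 8→Yilmaz, Aug 9→Varga, Aug 10→Ito, Aug 11→Huang+Ito, Aug 12→Huang, Aug 13→Okafor, Aug 14→Varga, Aug 15→Huang, Aug 16→Osei, Aug 17→Osei.
Loads: Yilmaz 1/1, Okafor 1/1, Huang 3/3, Ito 2/2, Osei 2/2, Varga 2/2.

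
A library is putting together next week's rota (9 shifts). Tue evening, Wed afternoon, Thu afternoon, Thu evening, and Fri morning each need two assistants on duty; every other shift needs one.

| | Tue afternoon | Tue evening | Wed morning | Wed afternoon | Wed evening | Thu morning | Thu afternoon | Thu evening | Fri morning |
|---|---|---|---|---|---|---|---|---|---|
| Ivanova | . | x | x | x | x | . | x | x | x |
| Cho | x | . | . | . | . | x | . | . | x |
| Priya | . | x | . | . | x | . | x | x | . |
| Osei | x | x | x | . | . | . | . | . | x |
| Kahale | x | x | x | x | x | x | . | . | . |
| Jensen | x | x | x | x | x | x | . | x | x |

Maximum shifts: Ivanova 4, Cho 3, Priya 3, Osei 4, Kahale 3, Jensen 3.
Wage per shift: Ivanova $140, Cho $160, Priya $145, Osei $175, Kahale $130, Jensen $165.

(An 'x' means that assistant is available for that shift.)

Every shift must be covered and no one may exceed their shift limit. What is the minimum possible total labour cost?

$2030

Thu afternoon can only be covered by Ivanova and Priya, so that assignment is forced.
Picking the cheapest available assistant for each shift independently would cost $1930, but that ignores the shift limits.
An optimal schedule: Tue afternoon→Cho, Tue evening→Priya+Jensen, Wed morning→Kahale, Wed afternoon→Kahale+Ivanova, Wed evening→Kahale, Thu morning→Cho, Thu afternoon→Ivanova+Priya, Thu evening→Ivanova+Priya, Fri morning→Ivanova+Cho.
Total: 160 + 145 + 165 + 130 + 130 + 140 + 130 + 160 + 140 + 145 + 140 + 145 + 140 + 160 = $2030.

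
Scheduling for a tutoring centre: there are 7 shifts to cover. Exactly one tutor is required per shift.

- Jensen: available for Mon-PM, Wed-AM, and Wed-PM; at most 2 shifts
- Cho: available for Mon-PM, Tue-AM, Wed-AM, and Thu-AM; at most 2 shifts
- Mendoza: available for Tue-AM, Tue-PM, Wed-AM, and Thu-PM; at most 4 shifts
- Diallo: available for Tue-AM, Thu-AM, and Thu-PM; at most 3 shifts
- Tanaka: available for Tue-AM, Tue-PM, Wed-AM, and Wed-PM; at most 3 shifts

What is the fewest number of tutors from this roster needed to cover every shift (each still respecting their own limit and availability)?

7 slots to fill and no one can take more than 4, so at least ⌈7/4⌉ = 2 tutors are needed.
No set of 2 tutors can cover every shift (each such set leaves at least one shift with no one available or exceeds a cap).
Jensen, Cho, and Mendoza alone can cover everything: Mon-PM→Jensen, Tue-AM→Cho, Tue-PM→Mendoza, Wed-AM→Mendoza, Wed-PM→Jensen, Thu-AM→Cho, Thu-PM→Mendoza.

3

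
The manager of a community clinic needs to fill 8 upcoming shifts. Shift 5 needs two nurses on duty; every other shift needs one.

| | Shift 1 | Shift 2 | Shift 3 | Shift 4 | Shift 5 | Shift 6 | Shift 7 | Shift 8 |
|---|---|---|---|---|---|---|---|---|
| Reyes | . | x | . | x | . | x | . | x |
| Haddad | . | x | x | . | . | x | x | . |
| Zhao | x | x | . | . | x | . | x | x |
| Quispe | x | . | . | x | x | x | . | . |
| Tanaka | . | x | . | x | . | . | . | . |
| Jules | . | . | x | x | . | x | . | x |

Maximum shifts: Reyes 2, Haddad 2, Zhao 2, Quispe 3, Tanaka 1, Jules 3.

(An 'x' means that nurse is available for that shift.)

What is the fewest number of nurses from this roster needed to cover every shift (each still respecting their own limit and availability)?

9 slots to fill and no one can take more than 3, so at least ⌈9/3⌉ = 3 nurses are needed.
Any 3 nurses together have capacity at most 3+3+2 = 8 < 9 slots, so 3 can never suffice.
Reyes, Haddad, Zhao, and Quispe alone can cover everything: Shift 1→Zhao, Shift 2→Reyes, Shift 3→Haddad, Shift 4→Quispe, Shift 5→Zhao+Quispe, Shift 6→Quispe, Shift 7→Haddad, Shift 8→Reyes.

4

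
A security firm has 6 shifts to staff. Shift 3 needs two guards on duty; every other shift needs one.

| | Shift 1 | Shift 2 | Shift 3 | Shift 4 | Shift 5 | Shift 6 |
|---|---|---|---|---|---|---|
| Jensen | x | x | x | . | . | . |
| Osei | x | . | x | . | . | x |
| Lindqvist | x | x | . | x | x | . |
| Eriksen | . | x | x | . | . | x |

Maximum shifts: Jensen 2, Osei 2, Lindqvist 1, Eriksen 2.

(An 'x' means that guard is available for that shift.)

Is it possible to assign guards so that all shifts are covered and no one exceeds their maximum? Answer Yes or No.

No

Total capacity is 7 and 7 slots are needed, so capacity alone doesn't rule it out.
Shifts {Shift 4, Shift 5} need 2 worker-slots in total, but the guards available for any of those shifts (Lindqvist) can supply at most 1 among them. So no valid schedule exists.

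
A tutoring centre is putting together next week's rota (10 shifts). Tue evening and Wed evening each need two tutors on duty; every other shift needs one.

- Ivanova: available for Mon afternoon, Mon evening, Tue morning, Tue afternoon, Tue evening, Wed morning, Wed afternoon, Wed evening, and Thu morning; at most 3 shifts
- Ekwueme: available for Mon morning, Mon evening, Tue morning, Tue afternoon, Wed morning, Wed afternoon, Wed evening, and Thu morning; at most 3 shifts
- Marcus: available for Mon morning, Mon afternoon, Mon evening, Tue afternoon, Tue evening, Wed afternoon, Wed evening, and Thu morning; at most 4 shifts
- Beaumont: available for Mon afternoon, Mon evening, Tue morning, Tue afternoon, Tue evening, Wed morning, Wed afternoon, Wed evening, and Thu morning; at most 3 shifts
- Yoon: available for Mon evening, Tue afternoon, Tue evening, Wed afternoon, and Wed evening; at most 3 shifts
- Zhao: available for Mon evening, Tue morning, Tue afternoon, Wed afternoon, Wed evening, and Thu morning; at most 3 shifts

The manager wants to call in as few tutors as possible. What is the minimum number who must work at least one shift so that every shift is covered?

4

12 slots to fill and no one can take more than 4, so at least ⌈12/4⌉ = 3 tutors are needed.
Any 3 tutors together have capacity at most 4+3+3 = 10 < 12 slots, so 3 can never suffice.
Ivanova, Ekwueme, Marcus, and Beaumont alone can cover everything: Mon morning→Ekwueme, Mon afternoon→Ivanova, Mon evening→Ekwueme, Tue morning→Ivanova, Tue afternoon→Marcus, Tue evening→Ivanova+Marcus, Wed morning→Ekwueme, Wed afternoon→Marcus, Wed evening→Marcus+Beaumont, Thu morning→Beaumont.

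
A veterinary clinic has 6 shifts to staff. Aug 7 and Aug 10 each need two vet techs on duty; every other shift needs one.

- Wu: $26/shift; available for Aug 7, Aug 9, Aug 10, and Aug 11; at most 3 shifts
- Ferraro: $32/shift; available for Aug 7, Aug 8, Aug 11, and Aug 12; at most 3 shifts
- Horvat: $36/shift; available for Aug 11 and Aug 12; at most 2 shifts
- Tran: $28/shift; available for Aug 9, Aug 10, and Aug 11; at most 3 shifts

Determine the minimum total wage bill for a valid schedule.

$230

Aug 7 can only be covered by Wu and Ferraro, so that assignment is forced.
Aug 8 can only be covered by Ferraro, so that assignment is forced.
Aug 10 can only be covered by Wu and Tran, so that assignment is forced.
Picking the cheapest available vet tech for each shift independently would cost $228, but that ignores the shift limits.
An optimal schedule: Aug 7→Wu+Ferraro, Aug 8→Ferraro, Aug 9→Wu, Aug 10→Wu+Tran, Aug 11→Tran, Aug 12→Ferraro.
Total: 26 + 32 + 32 + 26 + 26 + 28 + 28 + 32 = $230.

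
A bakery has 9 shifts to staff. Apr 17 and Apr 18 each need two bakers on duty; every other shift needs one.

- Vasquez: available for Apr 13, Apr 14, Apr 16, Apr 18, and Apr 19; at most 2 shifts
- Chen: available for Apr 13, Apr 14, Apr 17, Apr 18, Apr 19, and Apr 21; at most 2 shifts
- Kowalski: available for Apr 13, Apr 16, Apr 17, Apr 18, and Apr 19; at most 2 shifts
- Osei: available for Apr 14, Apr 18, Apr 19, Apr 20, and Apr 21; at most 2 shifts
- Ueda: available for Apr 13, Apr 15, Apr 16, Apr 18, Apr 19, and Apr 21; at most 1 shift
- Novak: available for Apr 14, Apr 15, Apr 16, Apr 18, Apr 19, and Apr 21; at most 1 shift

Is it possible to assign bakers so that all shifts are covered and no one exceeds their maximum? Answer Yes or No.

Total capacity is 2+2+2+2+1+1 = 10 but 11 worker-slots are needed — infeasible.

No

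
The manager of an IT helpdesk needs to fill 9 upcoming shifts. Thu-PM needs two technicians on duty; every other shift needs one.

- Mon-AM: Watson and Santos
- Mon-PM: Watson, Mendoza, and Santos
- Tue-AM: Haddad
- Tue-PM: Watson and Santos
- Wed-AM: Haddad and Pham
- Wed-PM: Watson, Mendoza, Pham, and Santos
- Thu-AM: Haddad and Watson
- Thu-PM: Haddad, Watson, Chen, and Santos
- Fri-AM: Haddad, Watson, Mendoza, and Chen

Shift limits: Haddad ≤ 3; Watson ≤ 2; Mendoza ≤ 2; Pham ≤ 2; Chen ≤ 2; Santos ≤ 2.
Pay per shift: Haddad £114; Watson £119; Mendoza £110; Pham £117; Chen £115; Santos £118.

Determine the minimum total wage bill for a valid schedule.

Tue-AM can only be covered by Haddad, so that assignment is forced.
Picking the cheapest available technician for each shift independently would cost £1137, but that ignores the shift limits.
An optimal schedule: Mon-AM→Santos, Mon-PM→Mendoza, Tue-AM→Haddad, Tue-PM→Santos, Wed-AM→Pham, Wed-PM→Mendoza, Thu-AM→Haddad, Thu-PM→Haddad+Chen, Fri-AM→Chen.
Total: 118 + 110 + 114 + 118 + 117 + 110 + 114 + 114 + 115 + 115 = £1145.

£1145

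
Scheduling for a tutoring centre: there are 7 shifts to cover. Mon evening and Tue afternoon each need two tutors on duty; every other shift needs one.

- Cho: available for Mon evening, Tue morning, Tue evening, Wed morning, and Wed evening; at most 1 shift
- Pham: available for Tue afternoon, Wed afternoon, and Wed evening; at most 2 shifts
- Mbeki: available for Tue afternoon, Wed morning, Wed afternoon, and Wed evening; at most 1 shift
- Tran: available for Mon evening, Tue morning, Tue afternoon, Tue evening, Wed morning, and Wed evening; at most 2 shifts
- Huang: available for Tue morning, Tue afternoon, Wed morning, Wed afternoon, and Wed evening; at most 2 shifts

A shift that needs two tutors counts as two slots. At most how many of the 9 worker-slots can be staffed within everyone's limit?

8

Total capacity across all tutors is 1+2+1+2+2 = 8, and 9 slots are needed, so at most 8 can be filled.
An assignment achieving 8: Mon evening→Cho+Tran, Tue morning→Huang, Tue afternoon→Pham+Mbeki, Tue evening→Tran, Wed morning→Huang, Wed afternoon→Pham.
Loads: Cho 1/1, Pham 2/2, Mbeki 1/1, Tran 2/2, Huang 2/2.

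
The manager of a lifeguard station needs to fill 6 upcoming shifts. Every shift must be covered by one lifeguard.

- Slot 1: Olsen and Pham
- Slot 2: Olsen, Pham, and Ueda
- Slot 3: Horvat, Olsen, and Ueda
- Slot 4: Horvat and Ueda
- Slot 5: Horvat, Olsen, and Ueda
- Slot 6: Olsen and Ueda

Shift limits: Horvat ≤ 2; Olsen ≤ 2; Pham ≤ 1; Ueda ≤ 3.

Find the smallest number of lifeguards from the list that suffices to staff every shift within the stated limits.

6 slots to fill and no one can take more than 3, so at least ⌈6/3⌉ = 2 lifeguards are needed.
Any 2 lifeguards together have capacity at most 3+2 = 5 < 6 slots, so 2 can never suffice.
Horvat, Olsen, and Ueda alone can cover everything: Slot 1→Olsen, Slot 2→Olsen, Slot 3→Horvat, Slot 4→Horvat, Slot 5→Ueda, Slot 6→Ueda.

3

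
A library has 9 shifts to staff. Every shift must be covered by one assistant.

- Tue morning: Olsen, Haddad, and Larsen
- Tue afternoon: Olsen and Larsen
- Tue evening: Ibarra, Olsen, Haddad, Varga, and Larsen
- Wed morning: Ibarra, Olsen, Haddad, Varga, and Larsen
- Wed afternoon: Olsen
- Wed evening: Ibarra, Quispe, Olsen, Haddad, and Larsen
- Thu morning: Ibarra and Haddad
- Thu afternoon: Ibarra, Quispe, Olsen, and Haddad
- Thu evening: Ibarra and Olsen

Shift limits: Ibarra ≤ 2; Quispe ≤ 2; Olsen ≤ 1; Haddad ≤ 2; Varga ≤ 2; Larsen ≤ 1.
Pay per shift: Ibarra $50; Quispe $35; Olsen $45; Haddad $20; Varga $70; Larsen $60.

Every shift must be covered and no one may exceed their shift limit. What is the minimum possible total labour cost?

Wed afternoon can only be covered by Olsen, so that assignment is forced.
Picking the cheapest available assistant for each shift independently would cost $255, but that ignores the shift limits.
An optimal schedule: Tue morning→Haddad, Tue afternoon→Larsen, Tue evening→Haddad, Wed morning→Varga, Wed afternoon→Olsen, Wed evening→Quispe, Thu morning→Ibarra, Thu afternoon→Quispe, Thu evening→Ibarra.
Total: 20 + 60 + 20 + 70 + 45 + 35 + 50 + 35 + 50 = $385.

$385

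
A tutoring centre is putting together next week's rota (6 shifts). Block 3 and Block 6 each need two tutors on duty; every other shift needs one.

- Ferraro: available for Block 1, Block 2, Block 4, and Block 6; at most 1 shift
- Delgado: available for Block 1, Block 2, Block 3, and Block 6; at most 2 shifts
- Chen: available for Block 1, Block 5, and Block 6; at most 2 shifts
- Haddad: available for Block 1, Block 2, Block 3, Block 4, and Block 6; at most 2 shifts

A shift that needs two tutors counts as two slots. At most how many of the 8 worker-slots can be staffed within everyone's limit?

7

Total capacity across all tutors is 1+2+2+2 = 7, and 8 slots are needed, so at most 7 can be filled.
An assignment achieving 7: Block 1→Chen, Block 2→Delgado, Block 3→Delgado+Haddad, Block 4→Ferraro, Block 5→Chen, Block 6→Haddad.
Loads: Ferraro 1/1, Delgado 2/2, Chen 2/2, Haddad 2/2.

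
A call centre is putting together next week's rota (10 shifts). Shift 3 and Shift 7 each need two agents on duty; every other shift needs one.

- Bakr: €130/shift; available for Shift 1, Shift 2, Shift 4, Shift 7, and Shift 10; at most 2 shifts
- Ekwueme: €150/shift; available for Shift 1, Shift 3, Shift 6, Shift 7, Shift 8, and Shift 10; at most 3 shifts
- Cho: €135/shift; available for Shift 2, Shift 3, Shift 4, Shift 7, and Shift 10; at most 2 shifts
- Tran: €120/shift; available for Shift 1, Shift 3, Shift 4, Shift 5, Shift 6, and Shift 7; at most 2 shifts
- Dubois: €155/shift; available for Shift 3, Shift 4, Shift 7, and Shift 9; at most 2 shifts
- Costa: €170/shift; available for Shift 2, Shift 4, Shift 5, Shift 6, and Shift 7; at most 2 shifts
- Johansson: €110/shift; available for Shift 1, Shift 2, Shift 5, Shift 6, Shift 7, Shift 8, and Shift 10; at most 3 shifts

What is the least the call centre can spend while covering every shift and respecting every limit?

Shift 9 can only be covered by Dubois, so that assignment is forced.
Picking the cheapest available agent for each shift independently would cost €1420, but that ignores the shift limits.
An optimal schedule: Shift 1→Johansson, Shift 2→Bakr, Shift 3→Cho+Ekwueme, Shift 4→Tran, Shift 5→Johansson, Shift 6→Tran, Shift 7→Cho+Ekwueme, Shift 8→Johansson, Shift 9→Dubois, Shift 10→Bakr.
Total: 110 + 130 + 135 + 150 + 120 + 110 + 120 + 135 + 150 + 110 + 155 + 130 = €1555.

€1555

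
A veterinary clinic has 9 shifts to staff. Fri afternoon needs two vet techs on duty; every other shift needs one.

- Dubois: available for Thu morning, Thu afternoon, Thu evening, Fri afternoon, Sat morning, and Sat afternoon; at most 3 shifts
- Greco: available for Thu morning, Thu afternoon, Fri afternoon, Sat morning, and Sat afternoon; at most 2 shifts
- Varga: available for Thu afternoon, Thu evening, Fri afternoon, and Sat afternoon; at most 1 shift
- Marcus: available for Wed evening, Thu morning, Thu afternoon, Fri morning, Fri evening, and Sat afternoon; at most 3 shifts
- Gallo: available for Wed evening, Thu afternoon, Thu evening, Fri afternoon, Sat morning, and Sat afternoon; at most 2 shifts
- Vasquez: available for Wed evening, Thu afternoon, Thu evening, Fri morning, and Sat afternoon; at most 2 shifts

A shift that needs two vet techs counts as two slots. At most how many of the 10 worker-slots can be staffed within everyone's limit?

Total capacity across all vet techs is 3+2+1+3+2+2 = 13, and 10 slots are needed, so at most 10 can be filled.
An assignment achieving 10: Wed evening→Marcus, Thu morning→Dubois, Thu afternoon→Greco, Thu evening→Dubois, Fri morning→Marcus, Fri afternoon→Greco+Varga, Fri evening→Marcus, Sat morning→Dubois, Sat afternoon→Gallo.
Loads: Dubois 3/3, Greco 2/2, Varga 1/1, Marcus 3/3, Gallo 1/2, Vasquez 0/2.

10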